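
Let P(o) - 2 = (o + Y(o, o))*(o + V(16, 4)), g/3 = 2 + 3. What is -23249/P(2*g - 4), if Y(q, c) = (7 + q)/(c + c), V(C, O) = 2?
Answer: -302237/9721 ≈ -31.091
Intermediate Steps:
g = 15 (g = 3*(2 + 3) = 3*5 = 15)
Y(q, c) = (7 + q)/(2*c) (Y(q, c) = (7 + q)/((2*c)) = (7 + q)*(1/(2*c)) = (7 + q)/(2*c))
P(o) = 2 + (2 + o)*(o + (7 + o)/(2*o)) (P(o) = 2 + (o + (7 + o)/(2*o))*(o + 2) = 2 + (o + (7 + o)/(2*o))*(2 + o) = 2 + (2 + o)*(o + (7 + o)/(2*o)))
-23249/P(2*g - 4) = -23249/(13/2 + (2*15 - 4)**2 + 7/(2*15 - 4) + 5*(2*15 - 4)/2) = -23249/(13/2 + (30 - 4)**2 + 7/(30 - 4) + 5*(30 - 4)/2) = -23249/(13/2 + 26**2 + 7/26 + (5/2)*26) = -23249/(13/2 + 676 + 7*(1/26) + 65) = -23249/(13/2 + 676 + 7/26 + 65) = -23249/9721/13 = -23249*13/9721 = -302237/9721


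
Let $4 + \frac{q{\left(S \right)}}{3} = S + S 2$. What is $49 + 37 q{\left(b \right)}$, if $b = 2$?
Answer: $271$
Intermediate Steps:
$q{\left(S \right)} = -12 + 9 S$ ($q{\left(S \right)} = -12 + 3 \left(S + S 2\right) = -12 + 3 \left(S + 2 S\right) = -12 + 3 \cdot 3 S = -12 + 9 S$)
$49 + 37 q{\left(b \right)} = 49 + 37 \left(-12 + 9 \cdot 2\right) = 49 + 37 \left(-12 + 18\right) = 49 + 37 \cdot 6 = 49 + 222 = 271$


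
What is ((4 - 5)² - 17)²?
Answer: 256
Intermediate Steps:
((4 - 5)² - 17)² = ((-1)² - 17)² = (1 - 17)² = (-16)² = 256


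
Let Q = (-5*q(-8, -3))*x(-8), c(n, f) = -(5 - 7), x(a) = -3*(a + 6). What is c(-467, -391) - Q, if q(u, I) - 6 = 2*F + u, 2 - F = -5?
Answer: 362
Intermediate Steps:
F = 7 (F = 2 - 1*(-5) = 2 + 5 = 7)
q(u, I) = 20 + u (q(u, I) = 6 + (2*7 + u) = 6 + (14 + u) = 20 + u)
x(a) = -18 - 3*a (x(a) = -3*(6 + a) = -18 - 3*a)
c(n, f) = 2 (c(n, f) = -1*(-2) = 2)
Q = -360 (Q = (-5*(20 - 8))*(-18 - 3*(-8)) = (-5*12)*(-18 + 24) = -60*6 = -360)
c(-467, -391) - Q = 2 - 1*(-360) = 2 + 360 = 362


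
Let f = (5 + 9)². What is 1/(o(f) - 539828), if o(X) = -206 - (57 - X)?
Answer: -1/539895 ≈ -1.8522e-6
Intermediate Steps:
f = 196 (f = 14² = 196)
o(X) = -263 + X (o(X) = -206 + (-57 + X) = -263 + X)
1/(o(f) - 539828) = 1/((-263 + 196) - 539828) = 1/(-67 - 539828) = 1/(-539895) = -1/539895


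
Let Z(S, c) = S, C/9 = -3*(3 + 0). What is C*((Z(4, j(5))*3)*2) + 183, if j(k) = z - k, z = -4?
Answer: -1761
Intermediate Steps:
C = -81 (C = 9*(-3*(3 + 0)) = 9*(-3*3) = 9*(-9) = -81)
j(k) = -4 - k
C*((Z(4, j(5))*3)*2) + 183 = -81*4*3*2 + 183 = -972*2 + 183 = -81*24 + 183 = -1944 + 183 = -1761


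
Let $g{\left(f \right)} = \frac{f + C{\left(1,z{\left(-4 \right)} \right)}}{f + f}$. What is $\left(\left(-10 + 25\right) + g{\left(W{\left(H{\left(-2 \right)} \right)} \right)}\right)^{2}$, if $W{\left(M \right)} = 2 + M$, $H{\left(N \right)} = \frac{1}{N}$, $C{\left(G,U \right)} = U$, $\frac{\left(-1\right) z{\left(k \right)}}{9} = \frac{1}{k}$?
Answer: $\frac{4225}{16} \approx 264.06$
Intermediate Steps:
$z{\left(k \right)} = - \frac{9}{k}$
$g{\left(f \right)} = \frac{\frac{9}{4} + f}{2 f}$ ($g{\left(f \right)} = \frac{f - \frac{9}{-4}}{f + f} = \frac{f - - \frac{9}{4}}{2 f} = \left(f + \frac{9}{4}\right) \frac{1}{2 f} = \left(\frac{9}{4} + f\right) \frac{1}{2 f} = \frac{\frac{9}{4} + f}{2 f}$)
$\left(\left(-10 + 25\right) + g{\left(W{\left(H{\left(-2 \right)} \right)} \right)}\right)^{2} = \left(\left(-10 + 25\right) + \frac{9 + 4 \left(2 + \frac{1}{-2}\right)}{8 \left(2 + \frac{1}{-2}\right)}\right)^{2} = \left(15 + \frac{9 + 4 \left(2 - \frac{1}{2}\right)}{8 \left(2 - \frac{1}{2}\right)}\right)^{2} = \left(15 + \frac{9 + 4 \cdot \frac{3}{2}}{8 \cdot \frac{3}{2}}\right)^{2} = \left(15 + \frac{1}{8} \cdot \frac{2}{3} \left(9 + 6\right)\right)^{2} = \left(15 + \frac{1}{8} \cdot \frac{2}{3} \cdot 15\right)^{2} = \left(15 + \frac{5}{4}\right)^{2} = \left(\frac{65}{4}\right)^{2} = \frac{4225}{16}$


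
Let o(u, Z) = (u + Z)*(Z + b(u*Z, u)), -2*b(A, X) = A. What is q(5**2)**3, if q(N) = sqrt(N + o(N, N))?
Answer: -71750*I*sqrt(574) ≈ -1.719e+6*I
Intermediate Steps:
b(A, X) = -A/2
o(u, Z) = (Z + u)*(Z - Z*u/2) (o(u, Z) = (u + Z)*(Z - u*Z/2) = (Z + u)*(Z - Z*u/2))
q(N) = sqrt(N + N*(-2*N**2 + 4*N)/2) (q(N) = sqrt(N + N*(-N**2 + 2*N + 2*N - N*N)/2) = sqrt(N + N*(-N**2 + 2*N + 2*N - N**2)/2) = sqrt(N + N*(-2*N**2 + 4*N)/2))
q(5**2)**3 = (sqrt(5**2*(1 - (5**2)**2 + 2*5**2)))**3 = (sqrt(25*(1 - 1*25**2 + 2*25)))**3 = (sqrt(25*(1 - 1*625 + 50)))**3 = (sqrt(25*(1 - 625 + 50)))**3 = (sqrt(25*(-574)))**3 = (sqrt(-14350))**3 = (5*I*sqrt(574))**3 = -71750*I*sqrt(574)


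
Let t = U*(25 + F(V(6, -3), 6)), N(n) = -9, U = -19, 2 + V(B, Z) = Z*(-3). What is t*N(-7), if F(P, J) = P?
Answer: 5472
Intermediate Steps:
V(B, Z) = -2 - 3*Z (V(B, Z) = -2 + Z*(-3) = -2 - 3*Z)
t = -608 (t = -19*(25 + (-2 - 3*(-3))) = -19*(25 + (-2 + 9)) = -19*(25 + 7) = -19*32 = -608)
t*N(-7) = -608*(-9) = 5472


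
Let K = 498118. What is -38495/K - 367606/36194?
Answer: -92252226769/9014441446 ≈ -10.234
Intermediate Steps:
-38495/K - 367606/36194 = -38495/498118 - 367606/36194 = -38495*1/498118 - 367606*1/36194 = -38495/498118 - 183803/18097 = -92252226769/9014441446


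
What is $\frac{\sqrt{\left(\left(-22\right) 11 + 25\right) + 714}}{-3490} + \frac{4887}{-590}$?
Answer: $- \frac{4887}{590} - \frac{\sqrt{497}}{3490} \approx -8.2894$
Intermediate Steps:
$\frac{\sqrt{\left(\left(-22\right) 11 + 25\right) + 714}}{-3490} + \frac{4887}{-590} = \sqrt{\left(-242 + 25\right) + 714} \left(- \frac{1}{3490}\right) + 4887 \left(- \frac{1}{590}\right) = \sqrt{-217 + 714} \left(- \frac{1}{3490}\right) - \frac{4887}{590} = \sqrt{497} \left(- \frac{1}{3490}\right) - \frac{4887}{590} = - \frac{\sqrt{497}}{3490} - \frac{4887}{590} = - \frac{4887}{590} - \frac{\sqrt{497}}{3490}$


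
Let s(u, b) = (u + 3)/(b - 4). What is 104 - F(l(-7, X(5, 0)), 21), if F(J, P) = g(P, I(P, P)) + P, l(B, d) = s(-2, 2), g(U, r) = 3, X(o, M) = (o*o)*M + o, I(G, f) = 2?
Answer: 80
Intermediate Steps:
s(u, b) = (3 + u)/(-4 + b)
X(o, M) = o + M*o**2 (X(o, M) = o**2*M + o = M*o**2 + o = o + M*o**2)
l(B, d) = -1/2 (l(B, d) = (3 - 2)/(-4 + 2) = 1/(-2) = -1/2*1 = -1/2)
F(J, P) = 3 + P
104 - F(l(-7, X(5, 0)), 21) = 104 - (3 + 21) = 104 - 1*24 = 104 - 24 = 80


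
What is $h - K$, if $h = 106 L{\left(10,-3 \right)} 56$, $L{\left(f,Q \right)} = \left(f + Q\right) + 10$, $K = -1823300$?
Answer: $1924212$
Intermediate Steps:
$L{\left(f,Q \right)} = 10 + Q + f$ ($L{\left(f,Q \right)} = \left(Q + f\right) + 10 = 10 + Q + f$)
$h = 100912$ ($h = 106 \left(10 - 3 + 10\right) 56 = 106 \cdot 17 \cdot 56 = 1802 \cdot 56 = 100912$)
$h - K = 100912 - -1823300 = 100912 + 1823300 = 1924212$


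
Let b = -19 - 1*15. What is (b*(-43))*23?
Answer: 33626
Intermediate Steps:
b = -34 (b = -19 - 15 = -34)
(b*(-43))*23 = -34*(-43)*23 = 1462*23 = 33626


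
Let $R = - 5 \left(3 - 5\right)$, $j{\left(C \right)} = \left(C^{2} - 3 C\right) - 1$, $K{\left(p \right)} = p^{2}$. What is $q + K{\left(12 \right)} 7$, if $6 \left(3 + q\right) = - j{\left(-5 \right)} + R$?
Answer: $\frac{6001}{6} \approx 1000.2$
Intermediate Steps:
$j{\left(C \right)} = -1 + C^{2} - 3 C$
$R = 10$ ($R = \left(-5\right) \left(-2\right) = 10$)
$q = - \frac{47}{6}$ ($q = -3 + \frac{- (-1 + \left(-5\right)^{2} - -15) + 10}{6} = -3 + \frac{- (-1 + 25 + 15) + 10}{6} = -3 + \frac{\left(-1\right) 39 + 10}{6} = -3 + \frac{-39 + 10}{6} = -3 + \frac{1}{6} \left(-29\right) = -3 - \frac{29}{6} = - \frac{47}{6} \approx -7.8333$)
$q + K{\left(12 \right)} 7 = - \frac{47}{6} + 12^{2} \cdot 7 = - \frac{47}{6} + 144 \cdot 7 = - \frac{47}{6} + 1008 = \frac{6001}{6}$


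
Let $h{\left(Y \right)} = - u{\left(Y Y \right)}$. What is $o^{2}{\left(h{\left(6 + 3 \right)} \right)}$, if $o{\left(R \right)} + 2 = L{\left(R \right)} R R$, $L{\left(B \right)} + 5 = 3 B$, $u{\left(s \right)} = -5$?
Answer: $61504$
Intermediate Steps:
$L{\left(B \right)} = -5 + 3 B$
$h{\left(Y \right)} = 5$ ($h{\left(Y \right)} = \left(-1\right) \left(-5\right) = 5$)
$o{\left(R \right)} = -2 + R^{2} \left(-5 + 3 R\right)$ ($o{\left(R \right)} = -2 + \left(-5 + 3 R\right) R R = -2 + R \left(-5 + 3 R\right) R = -2 + R^{2} \left(-5 + 3 R\right)$)
$o^{2}{\left(h{\left(6 + 3 \right)} \right)} = \left(-2 + 5^{2} \left(-5 + 3 \cdot 5\right)\right)^{2} = \left(-2 + 25 \left(-5 + 15\right)\right)^{2} = \left(-2 + 25 \cdot 10\right)^{2} = \left(-2 + 250\right)^{2} = 248^{2} = 61504$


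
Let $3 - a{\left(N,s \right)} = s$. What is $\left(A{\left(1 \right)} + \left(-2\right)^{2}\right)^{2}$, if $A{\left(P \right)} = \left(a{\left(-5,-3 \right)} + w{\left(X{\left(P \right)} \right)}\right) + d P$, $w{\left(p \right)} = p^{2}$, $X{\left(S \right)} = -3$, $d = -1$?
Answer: $324$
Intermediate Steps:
$a{\left(N,s \right)} = 3 - s$
$A{\left(P \right)} = 15 - P$ ($A{\left(P \right)} = \left(\left(3 - -3\right) + \left(-3\right)^{2}\right) - P = \left(\left(3 + 3\right) + 9\right) - P = \left(6 + 9\right) - P = 15 - P$)
$\left(A{\left(1 \right)} + \left(-2\right)^{2}\right)^{2} = \left(\left(15 - 1\right) + \left(-2\right)^{2}\right)^{2} = \left(\left(15 - 1\right) + 4\right)^{2} = \left(14 + 4\right)^{2} = 18^{2} = 324$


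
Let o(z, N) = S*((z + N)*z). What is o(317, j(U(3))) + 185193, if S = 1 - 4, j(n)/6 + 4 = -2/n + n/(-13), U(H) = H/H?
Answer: -1060788/13 ≈ -81599.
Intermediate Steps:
U(H) = 1
j(n) = -24 - 12/n - 6*n/13 (j(n) = -24 + 6*(-2/n + n/(-13)) = -24 + 6*(-2/n + n*(-1/13)) = -24 + 6*(-2/n - n/13) = -24 + (-12/n - 6*n/13) = -24 - 12/n - 6*n/13)
S = -3
o(z, N) = -3*z*(N + z) (o(z, N) = -3*(z + N)*z = -3*(N + z)*z = -3*z*(N + z))
o(317, j(U(3))) + 185193 = -3*317*((-24 - 12/1 - 6/13*1) + 317) + 185193 = -3*317*((-24 - 12*1 - 6/13) + 317) + 185193 = -3*317*((-24 - 12 - 6/13) + 317) + 185193 = -3*317*(-474/13 + 317) + 185193 = -3*317*3647/13 + 185193 = -3468297/13 + 185193 = -1060788/13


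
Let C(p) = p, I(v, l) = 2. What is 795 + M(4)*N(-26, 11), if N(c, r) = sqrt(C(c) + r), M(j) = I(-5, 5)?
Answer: 795 + 2*I*sqrt(15) ≈ 795.0 + 7.746*I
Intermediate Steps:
M(j) = 2
N(c, r) = sqrt(c + r)
795 + M(4)*N(-26, 11) = 795 + 2*sqrt(-26 + 11) = 795 + 2*sqrt(-15) = 795 + 2*(I*sqrt(15)) = 795 + 2*I*sqrt(15)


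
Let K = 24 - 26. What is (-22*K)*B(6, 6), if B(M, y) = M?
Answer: 264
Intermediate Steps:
K = -2
(-22*K)*B(6, 6) = -22*(-2)*6 = 44*6 = 264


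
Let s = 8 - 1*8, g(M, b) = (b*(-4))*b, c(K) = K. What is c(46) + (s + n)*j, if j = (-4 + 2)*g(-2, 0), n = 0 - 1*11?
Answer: 46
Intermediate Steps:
g(M, b) = -4*b² (g(M, b) = (-4*b)*b = -4*b²)
n = -11 (n = 0 - 11 = -11)
s = 0 (s = 8 - 8 = 0)
j = 0 (j = (-4 + 2)*(-4*0²) = -(-8)*0 = -2*0 = 0)
c(46) + (s + n)*j = 46 + (0 - 11)*0 = 46 - 11*0 = 46 + 0 = 46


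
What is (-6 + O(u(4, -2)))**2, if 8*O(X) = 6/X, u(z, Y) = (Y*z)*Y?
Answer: 145161/4096 ≈ 35.440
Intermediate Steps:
u(z, Y) = z*Y**2
O(X) = 3/(4*X) (O(X) = (6/X)/8 = 3/(4*X))
(-6 + O(u(4, -2)))**2 = (-6 + 3/(4*((4*(-2)**2))))**2 = (-6 + 3/(4*((4*4))))**2 = (-6 + (3/4)/16)**2 = (-6 + (3/4)*(1/16))**2 = (-6 + 3/64)**2 = (-381/64)**2 = 145161/4096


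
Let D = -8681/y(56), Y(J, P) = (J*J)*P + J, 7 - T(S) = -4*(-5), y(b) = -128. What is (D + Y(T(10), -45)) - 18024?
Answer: -3273495/128 ≈ -25574.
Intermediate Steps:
T(S) = -13 (T(S) = 7 - (-4)*(-5) = 7 - 1*20 = 7 - 20 = -13)
Y(J, P) = J + P*J**2 (Y(J, P) = J**2*P + J = P*J**2 + J = J + P*J**2)
D = 8681/128 (D = -8681/(-128) = -8681*(-1/128) = 8681/128 ≈ 67.820)
(D + Y(T(10), -45)) - 18024 = (8681/128 - 13*(1 - 13*(-45))) - 18024 = (8681/128 - 13*(1 + 585)) - 18024 = (8681/128 - 13*586) - 18024 = (8681/128 - 7618) - 18024 = -966423/128 - 18024 = -3273495/128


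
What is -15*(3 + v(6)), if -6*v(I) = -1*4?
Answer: -55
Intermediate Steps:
v(I) = 2/3 (v(I) = -(-1)*4/6 = -1/6*(-4) = 2/3)
-15*(3 + v(6)) = -15*(3 + 2/3) = -15*11/3 = -55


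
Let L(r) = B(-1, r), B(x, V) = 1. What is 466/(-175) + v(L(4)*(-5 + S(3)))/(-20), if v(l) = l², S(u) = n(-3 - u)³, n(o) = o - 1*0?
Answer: -1711299/700 ≈ -2444.7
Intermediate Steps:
n(o) = o (n(o) = o + 0 = o)
S(u) = (-3 - u)³
L(r) = 1
466/(-175) + v(L(4)*(-5 + S(3)))/(-20) = 466/(-175) + (1*(-5 - (3 + 3)³))²/(-20) = 466*(-1/175) + (1*(-5 - 1*6³))²*(-1/20) = -466/175 + (1*(-5 - 1*216))²*(-1/20) = -466/175 + (1*(-5 - 216))²*(-1/20) = -466/175 + (1*(-221))²*(-1/20) = -466/175 + (-221)²*(-1/20) = -466/175 + 48841*(-1/20) = -466/175 - 48841/20 = -1711299/700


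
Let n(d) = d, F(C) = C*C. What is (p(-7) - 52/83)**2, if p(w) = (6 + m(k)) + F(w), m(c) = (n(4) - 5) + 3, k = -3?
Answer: 21893041/6889 ≈ 3178.0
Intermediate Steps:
F(C) = C**2
m(c) = 2 (m(c) = (4 - 5) + 3 = -1 + 3 = 2)
p(w) = 8 + w**2 (p(w) = (6 + 2) + w**2 = 8 + w**2)
(p(-7) - 52/83)**2 = ((8 + (-7)**2) - 52/83)**2 = ((8 + 49) - 52*1/83)**2 = (57 - 52/83)**2 = (4679/83)**2 = 21893041/6889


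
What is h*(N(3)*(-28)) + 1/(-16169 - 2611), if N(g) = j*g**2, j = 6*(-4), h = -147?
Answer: -16696471681/18780 ≈ -8.8906e+5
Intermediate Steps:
j = -24
N(g) = -24*g**2
h*(N(3)*(-28)) + 1/(-16169 - 2611) = -147*(-24*3**2)*(-28) + 1/(-16169 - 2611) = -147*(-24*9)*(-28) + 1/(-18780) = -(-31752)*(-28) - 1/18780 = -147*6048 - 1/18780 = -889056 - 1/18780 = -16696471681/18780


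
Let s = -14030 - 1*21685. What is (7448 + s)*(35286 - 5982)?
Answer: -828336168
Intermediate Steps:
s = -35715 (s = -14030 - 21685 = -35715)
(7448 + s)*(35286 - 5982) = (7448 - 35715)*(35286 - 5982) = -28267*29304 = -828336168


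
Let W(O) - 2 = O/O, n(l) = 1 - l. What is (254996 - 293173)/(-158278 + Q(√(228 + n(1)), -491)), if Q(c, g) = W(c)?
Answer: 38177/158275 ≈ 0.24121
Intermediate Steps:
W(O) = 3 (W(O) = 2 + O/O = 2 + 1 = 3)
Q(c, g) = 3
(254996 - 293173)/(-158278 + Q(√(228 + n(1)), -491)) = (254996 - 293173)/(-158278 + 3) = -38177/(-158275) = -38177*(-1/158275) = 38177/158275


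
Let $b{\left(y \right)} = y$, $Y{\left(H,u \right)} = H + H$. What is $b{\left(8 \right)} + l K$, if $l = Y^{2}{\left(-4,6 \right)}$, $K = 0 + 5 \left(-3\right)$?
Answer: $-952$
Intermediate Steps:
$Y{\left(H,u \right)} = 2 H$
$K = -15$ ($K = 0 - 15 = -15$)
$l = 64$ ($l = \left(2 \left(-4\right)\right)^{2} = \left(-8\right)^{2} = 64$)
$b{\left(8 \right)} + l K = 8 + 64 \left(-15\right) = 8 - 960 = -952$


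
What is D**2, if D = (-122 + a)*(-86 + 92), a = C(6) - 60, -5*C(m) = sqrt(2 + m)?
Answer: 29811888/25 + 26208*sqrt(2)/5 ≈ 1.1999e+6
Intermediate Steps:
C(m) = -sqrt(2 + m)/5
a = -60 - 2*sqrt(2)/5 (a = -sqrt(2 + 6)/5 - 60 = -2*sqrt(2)/5 - 60 = -60 - 2*sqrt(2)/5 ≈ -60.566)
D = -1092 - 12*sqrt(2)/5 (D = (-122 + (-60 - 2*sqrt(2)/5))*(-86 + 92) = (-182 - 2*sqrt(2)/5)*6 = -1092 - 12*sqrt(2)/5 ≈ -1095.4)
D**2 = (-1092 - 12*sqrt(2)/5)**2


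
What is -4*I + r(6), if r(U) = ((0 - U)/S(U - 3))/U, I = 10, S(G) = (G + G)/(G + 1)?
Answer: -122/3 ≈ -40.667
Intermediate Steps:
S(G) = 2*G/(1 + G) (S(G) = (2*G)/(1 + G) = 2*G/(1 + G))
r(U) = -(-2 + U)/(2*(-3 + U)) (r(U) = ((0 - U)/((2*(U - 3)/(1 + (U - 3)))))/U = ((-U)/((2*(-3 + U)/(1 + (-3 + U)))))/U = ((-U)/((2*(-3 + U)/(-2 + U))))/U = ((-U)*((-2 + U)/(2*(-3 + U))))/U = (-U*(-2 + U)/(2*(-3 + U)))/U = -(-2 + U)/(2*(-3 + U)))
-4*I + r(6) = -4*10 + (2 - 1*6)/(2*(-3 + 6)) = -40 + (1/2)*(2 - 6)/3 = -40 + (1/2)*(1/3)*(-4) = -40 - 2/3 = -122/3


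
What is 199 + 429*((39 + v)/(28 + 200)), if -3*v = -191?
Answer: 22354/57 ≈ 392.18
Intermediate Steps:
v = 191/3 (v = -⅓*(-191) = 191/3 ≈ 63.667)
199 + 429*((39 + v)/(28 + 200)) = 199 + 429*((39 + 191/3)/(28 + 200)) = 199 + 429*((308/3)/228) = 199 + 429*((308/3)*(1/228)) = 199 + 429*(77/171) = 199 + 11011/57 = 22354/57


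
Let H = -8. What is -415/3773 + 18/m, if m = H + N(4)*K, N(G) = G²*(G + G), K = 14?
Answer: -336223/3365516 ≈ -0.099902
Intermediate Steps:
N(G) = 2*G³ (N(G) = G²*(2*G) = 2*G³)
m = 1784 (m = -8 + (2*4³)*14 = -8 + (2*64)*14 = -8 + 128*14 = -8 + 1792 = 1784)
-415/3773 + 18/m = -415/3773 + 18/1784 = -415*1/3773 + 18*(1/1784) = -415/3773 + 9/892 = -336223/3365516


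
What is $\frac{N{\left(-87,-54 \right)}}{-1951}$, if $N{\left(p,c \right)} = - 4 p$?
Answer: $- \frac{348}{1951} \approx -0.17837$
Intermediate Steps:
$\frac{N{\left(-87,-54 \right)}}{-1951} = \frac{\left(-4\right) \left(-87\right)}{-1951} = 348 \left(- \frac{1}{1951}\right) = - \frac{348}{1951}$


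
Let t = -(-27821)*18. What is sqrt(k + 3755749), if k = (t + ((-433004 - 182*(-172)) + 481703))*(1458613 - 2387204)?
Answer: I*sqrt(539304253822) ≈ 7.3437e+5*I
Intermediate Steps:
t = 500778 (t = -43*(-11646) = 500778)
k = -539308009571 (k = (500778 + ((-433004 - 182*(-172)) + 481703))*(1458613 - 2387204) = (500778 + ((-433004 + 31304) + 481703))*(-928591) = (500778 + (-401700 + 481703))*(-928591) = (500778 + 80003)*(-928591) = 580781*(-928591) = -539308009571)
sqrt(k + 3755749) = sqrt(-539308009571 + 3755749) = sqrt(-539304253822) = I*sqrt(539304253822)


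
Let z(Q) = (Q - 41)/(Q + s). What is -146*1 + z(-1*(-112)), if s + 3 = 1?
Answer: -15989/110 ≈ -145.35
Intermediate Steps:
s = -2 (s = -3 + 1 = -2)
z(Q) = (-41 + Q)/(-2 + Q) (z(Q) = (Q - 41)/(Q - 2) = (-41 + Q)/(-2 + Q))
-146*1 + z(-1*(-112)) = -146*1 + (-41 - 1*(-112))/(-2 - 1*(-112)) = -146 + (-41 + 112)/(-2 + 112) = -146 + 71/110 = -15989/110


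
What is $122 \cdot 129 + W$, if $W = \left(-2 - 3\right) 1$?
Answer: $15733$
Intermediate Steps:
$W = -5$ ($W = \left(-5\right) 1 = -5$)
$122 \cdot 129 + W = 122 \cdot 129 - 5 = 15738 - 5 = 15733$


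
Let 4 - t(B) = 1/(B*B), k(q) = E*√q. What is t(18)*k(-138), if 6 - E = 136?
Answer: -84175*I*√138/162 ≈ -6103.9*I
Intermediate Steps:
E = -130 (E = 6 - 1*136 = 6 - 136 = -130)
k(q) = -130*√q
t(B) = 4 - 1/B² (t(B) = 4 - 1/(B*B) = 4 - 1/B²)
t(18)*k(-138) = (4 - 1/18²)*(-130*I*√138) = (4 - 1*1/324)*(-130*I*√138) = (4 - 1/324)*(-130*I*√138) = 1295*(-130*I*√138)/324 = -84175*I*√138/162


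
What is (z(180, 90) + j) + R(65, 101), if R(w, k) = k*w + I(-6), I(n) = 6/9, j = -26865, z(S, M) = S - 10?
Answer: -60388/3 ≈ -20129.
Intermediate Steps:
z(S, M) = -10 + S
I(n) = ⅔ (I(n) = 6*(⅑) = ⅔)
R(w, k) = ⅔ + k*w (R(w, k) = k*w + ⅔ = ⅔ + k*w)
(z(180, 90) + j) + R(65, 101) = ((-10 + 180) - 26865) + (⅔ + 101*65) = (170 - 26865) + (⅔ + 6565) = -26695 + 19697/3 = -60388/3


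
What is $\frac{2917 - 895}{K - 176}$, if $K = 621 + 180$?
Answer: $\frac{2022}{625} \approx 3.2352$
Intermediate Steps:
$K = 801$
$\frac{2917 - 895}{K - 176} = \frac{2917 - 895}{801 - 176} = \frac{2022}{625}$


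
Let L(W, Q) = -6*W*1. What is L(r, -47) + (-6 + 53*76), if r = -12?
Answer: 4094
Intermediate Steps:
L(W, Q) = -6*W
L(r, -47) + (-6 + 53*76) = -6*(-12) + (-6 + 53*76) = 72 + (-6 + 4028) = 72 + 4022 = 4094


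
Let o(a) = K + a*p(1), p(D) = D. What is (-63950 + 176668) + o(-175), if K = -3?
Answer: 112540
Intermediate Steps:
o(a) = -3 + a (o(a) = -3 + a*1 = -3 + a)
(-63950 + 176668) + o(-175) = (-63950 + 176668) + (-3 - 175) = 112718 - 178 = 112540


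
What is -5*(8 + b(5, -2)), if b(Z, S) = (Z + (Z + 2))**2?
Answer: -760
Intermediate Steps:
b(Z, S) = (2 + 2*Z)**2 (b(Z, S) = (Z + (2 + Z))**2 = (2 + 2*Z)**2)
-5*(8 + b(5, -2)) = -5*(8 + 4*(1 + 5)**2) = -5*(8 + 4*6**2) = -5*(8 + 4*36) = -5*(8 + 144) = -5*152 = -760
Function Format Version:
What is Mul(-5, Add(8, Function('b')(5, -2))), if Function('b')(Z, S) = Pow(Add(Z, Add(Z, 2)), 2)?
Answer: -760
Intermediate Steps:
Function('b')(Z, S) = Pow(Add(2, Mul(2, Z)), 2) (Function('b')(Z, S) = Pow(Add(Z, Add(2, Z)), 2) = Pow(Add(2, Mul(2, Z)), 2))
Mul(-5, Add(8, Function('b')(5, -2))) = Mul(-5, Add(8, Mul(4, Pow(Add(1, 5), 2)))) = Mul(-5, Add(8, Mul(4, Pow(6, 2)))) = Mul(-5, Add(8, Mul(4, 36))) = Mul(-5, Add(8, 144)) = Mul(-5, 152) = -760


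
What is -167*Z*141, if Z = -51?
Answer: 1200897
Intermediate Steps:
-167*Z*141 = -167*(-51)*141 = 8517*141 = 1200897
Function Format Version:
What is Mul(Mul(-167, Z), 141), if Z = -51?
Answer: 1200897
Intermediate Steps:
Mul(Mul(-167, Z), 141) = Mul(Mul(-167, -51), 141) = Mul(8517, 141) = 1200897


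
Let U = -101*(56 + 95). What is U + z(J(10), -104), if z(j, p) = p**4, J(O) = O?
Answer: 116970605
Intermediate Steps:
U = -15251 (U = -101*151 = -15251)
U + z(J(10), -104) = -15251 + (-104)**4 = -15251 + 116985856 = 116970605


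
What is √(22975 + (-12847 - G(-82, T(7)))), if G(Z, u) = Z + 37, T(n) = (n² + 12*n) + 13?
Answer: √10173 ≈ 100.86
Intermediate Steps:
T(n) = 13 + n² + 12*n
G(Z, u) = 37 + Z
√(22975 + (-12847 - G(-82, T(7)))) = √(22975 + (-12847 - (37 - 82))) = √(22975 + (-12847 - 1*(-45))) = √(22975 + (-12847 + 45)) = √(22975 - 12802) = √10173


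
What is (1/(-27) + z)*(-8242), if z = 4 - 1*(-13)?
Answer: -3774836/27 ≈ -1.3981e+5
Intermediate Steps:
z = 17 (z = 4 + 13 = 17)
(1/(-27) + z)*(-8242) = (1/(-27) + 17)*(-8242) = (-1/27 + 17)*(-8242) = (458/27)*(-8242) = -3774836/27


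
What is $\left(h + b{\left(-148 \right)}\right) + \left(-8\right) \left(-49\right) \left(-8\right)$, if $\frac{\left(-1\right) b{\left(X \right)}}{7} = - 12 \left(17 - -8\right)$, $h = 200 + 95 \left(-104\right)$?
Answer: $-10716$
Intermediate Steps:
$h = -9680$ ($h = 200 - 9880 = -9680$)
$b{\left(X \right)} = 2100$ ($b{\left(X \right)} = - 7 \left(- 12 \left(17 - -8\right)\right) = - 7 \left(- 12 \left(17 + 8\right)\right) = - 7 \left(\left(-12\right) 25\right) = \left(-7\right) \left(-300\right) = 2100$)
$\left(h + b{\left(-148 \right)}\right) + \left(-8\right) \left(-49\right) \left(-8\right) = \left(-9680 + 2100\right) + \left(-8\right) \left(-49\right) \left(-8\right) = -7580 + 392 \left(-8\right) = -7580 - 3136 = -10716$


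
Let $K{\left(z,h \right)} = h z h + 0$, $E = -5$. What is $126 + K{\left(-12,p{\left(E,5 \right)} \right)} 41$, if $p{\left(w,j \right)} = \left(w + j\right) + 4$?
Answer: $-7746$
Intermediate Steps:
$p{\left(w,j \right)} = 4 + j + w$ ($p{\left(w,j \right)} = \left(j + w\right) + 4 = 4 + j + w$)
$K{\left(z,h \right)} = z h^{2}$ ($K{\left(z,h \right)} = z h^{2} + 0 = z h^{2}$)
$126 + K{\left(-12,p{\left(E,5 \right)} \right)} 41 = 126 + - 12 \left(4 + 5 - 5\right)^{2} \cdot 41 = 126 + - 12 \cdot 4^{2} \cdot 41 = 126 + \left(-12\right) 16 \cdot 41 = 126 - 7872 = -7746$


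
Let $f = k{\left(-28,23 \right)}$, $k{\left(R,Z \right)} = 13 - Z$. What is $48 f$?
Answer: $-480$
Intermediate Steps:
$f = -10$ ($f = 13 - 23 = -10$)
$48 f = 48 \left(-10\right) = -480$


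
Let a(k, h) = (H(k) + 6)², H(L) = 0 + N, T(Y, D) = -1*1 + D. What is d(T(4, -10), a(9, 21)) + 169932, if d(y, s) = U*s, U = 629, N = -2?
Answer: 179996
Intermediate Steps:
T(Y, D) = -1 + D
H(L) = -2 (H(L) = 0 - 2 = -2)
a(k, h) = 16 (a(k, h) = (-2 + 6)² = 4² = 16)
d(y, s) = 629*s
d(T(4, -10), a(9, 21)) + 169932 = 629*16 + 169932 = 10064 + 169932 = 179996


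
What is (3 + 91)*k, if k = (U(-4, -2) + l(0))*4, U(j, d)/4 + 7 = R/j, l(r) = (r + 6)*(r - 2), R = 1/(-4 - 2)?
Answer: -44932/3 ≈ -14977.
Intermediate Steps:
R = -1/6 (R = 1/(-6) = -1/6 ≈ -0.16667)
l(r) = (-2 + r)*(6 + r) (l(r) = (6 + r)*(-2 + r) = (-2 + r)*(6 + r))
U(j, d) = -28 - 2/(3*j) (U(j, d) = -28 + 4*(-1/(6*j)) = -28 - 2/(3*j))
k = -478/3 (k = ((-28 - 2/3/(-4)) + (-12 + 0**2 + 4*0))*4 = ((-28 - 2/3*(-1/4)) + (-12 + 0 + 0))*4 = ((-28 + 1/6) - 12)*4 = (-167/6 - 12)*4 = -239/6*4 = -478/3 ≈ -159.33)
(3 + 91)*k = (3 + 91)*(-478/3) = 94*(-478/3) = -44932/3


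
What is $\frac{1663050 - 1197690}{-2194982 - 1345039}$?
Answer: $- \frac{155120}{1180007} \approx -0.13146$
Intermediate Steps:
$\frac{1663050 - 1197690}{-2194982 - 1345039} = \frac{1663050 - 1197690}{-3540021} = 465360 \left(- \frac{1}{3540021}\right) = - \frac{155120}{1180007}$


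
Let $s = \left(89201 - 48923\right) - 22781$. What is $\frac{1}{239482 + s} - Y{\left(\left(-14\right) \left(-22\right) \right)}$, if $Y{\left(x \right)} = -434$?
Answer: $\frac{111528887}{256979} \approx 434.0$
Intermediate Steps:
$s = 17497$ ($s = 40278 - 22781 = 17497$)
$\frac{1}{239482 + s} - Y{\left(\left(-14\right) \left(-22\right) \right)} = \frac{1}{239482 + 17497} - -434 = \frac{1}{256979} + 434 = \frac{111528887}{256979}$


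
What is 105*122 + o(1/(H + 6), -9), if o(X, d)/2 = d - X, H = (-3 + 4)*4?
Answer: 63959/5 ≈ 12792.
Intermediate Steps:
H = 4 (H = 1*4 = 4)
o(X, d) = -2*X + 2*d (o(X, d) = 2*(d - X) = -2*X + 2*d)
105*122 + o(1/(H + 6), -9) = 105*122 + (-2/(4 + 6) + 2*(-9)) = 12810 + (-2/10 - 18) = 12810 + (-2*1/10 - 18) = 12810 + (-1/5 - 18) = 12810 - 91/5 = 63959/5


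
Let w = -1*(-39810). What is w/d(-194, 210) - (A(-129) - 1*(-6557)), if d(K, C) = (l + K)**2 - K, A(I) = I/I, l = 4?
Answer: -39662707/6049 ≈ -6556.9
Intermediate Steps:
A(I) = 1
w = 39810
d(K, C) = (4 + K)**2 - K
w/d(-194, 210) - (A(-129) - 1*(-6557)) = 39810/((4 - 194)**2 - 1*(-194)) - (1 - 1*(-6557)) = 39810/((-190)**2 + 194) - (1 + 6557) = 39810/(36100 + 194) - 1*6558 = 39810/36294 - 6558 = 39810*(1/36294) - 6558 = 6635/6049 - 6558 = -39662707/6049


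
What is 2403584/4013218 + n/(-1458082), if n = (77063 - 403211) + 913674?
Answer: 286688161805/1462900231969 ≈ 0.19597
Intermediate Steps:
n = 587526 (n = -326148 + 913674 = 587526)
2403584/4013218 + n/(-1458082) = 2403584/4013218 + 587526/(-1458082) = 2403584*(1/4013218) + 587526*(-1/1458082) = 1201792/2006609 - 293763/729041 = 286688161805/1462900231969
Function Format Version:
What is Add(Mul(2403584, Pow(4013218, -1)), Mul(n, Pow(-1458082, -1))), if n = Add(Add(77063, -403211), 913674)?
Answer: Rational(286688161805, 1462900231969) ≈ 0.19597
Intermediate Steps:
n = 587526 (n = Add(-326148, 913674) = 587526)
Add(Mul(2403584, Pow(4013218, -1)), Mul(n, Pow(-1458082, -1))) = Add(Mul(2403584, Pow(4013218, -1)), Mul(587526, Pow(-1458082, -1))) = Add(Mul(2403584, Rational(1, 4013218)), Mul(587526, Rational(-1, 1458082))) = Add(Rational(1201792, 2006609), Rational(-293763, 729041)) = Rational(286688161805, 1462900231969)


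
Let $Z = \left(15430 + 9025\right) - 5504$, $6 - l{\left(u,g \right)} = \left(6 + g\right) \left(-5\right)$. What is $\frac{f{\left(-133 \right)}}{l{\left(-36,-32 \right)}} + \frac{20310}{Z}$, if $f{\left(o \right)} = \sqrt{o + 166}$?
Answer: $\frac{6770}{6317} - \frac{\sqrt{33}}{124} \approx 1.0254$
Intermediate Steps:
$f{\left(o \right)} = \sqrt{166 + o}$
$l{\left(u,g \right)} = 36 + 5 g$ ($l{\left(u,g \right)} = 6 - \left(6 + g\right) \left(-5\right) = 6 - \left(-30 - 5 g\right) = 6 + \left(30 + 5 g\right) = 36 + 5 g$)
$Z = 18951$ ($Z = 24455 - 5504 = 18951$)
$\frac{f{\left(-133 \right)}}{l{\left(-36,-32 \right)}} + \frac{20310}{Z} = \frac{\sqrt{166 - 133}}{36 + 5 \left(-32\right)} + \frac{20310}{18951} = \frac{\sqrt{33}}{36 - 160} + 20310 \cdot \frac{1}{18951} = \frac{\sqrt{33}}{-124} + \frac{6770}{6317} = \sqrt{33} \left(- \frac{1}{124}\right) + \frac{6770}{6317} = - \frac{\sqrt{33}}{124} + \frac{6770}{6317} = \frac{6770}{6317} - \frac{\sqrt{33}}{124}$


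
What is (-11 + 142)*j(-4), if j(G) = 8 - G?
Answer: 1572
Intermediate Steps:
(-11 + 142)*j(-4) = (-11 + 142)*(8 - 1*(-4)) = 131*(8 + 4) = 131*12 = 1572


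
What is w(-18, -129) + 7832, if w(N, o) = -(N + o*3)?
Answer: 8237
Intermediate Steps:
w(N, o) = -N - 3*o (w(N, o) = -(N + 3*o) = -N - 3*o)
w(-18, -129) + 7832 = (-1*(-18) - 3*(-129)) + 7832 = (18 + 387) + 7832 = 405 + 7832 = 8237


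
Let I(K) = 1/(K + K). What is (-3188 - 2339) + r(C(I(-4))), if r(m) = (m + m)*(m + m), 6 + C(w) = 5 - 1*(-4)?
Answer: -5491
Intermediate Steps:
I(K) = 1/(2*K)
C(w) = 3 (C(w) = -6 + (5 - 1*(-4)) = -6 + (5 + 4) = -6 + 9 = 3)
r(m) = 4*m² (r(m) = (2*m)*(2*m) = 4*m²)
(-3188 - 2339) + r(C(I(-4))) = (-3188 - 2339) + 4*3² = -5527 + 4*9 = -5527 + 36 = -5491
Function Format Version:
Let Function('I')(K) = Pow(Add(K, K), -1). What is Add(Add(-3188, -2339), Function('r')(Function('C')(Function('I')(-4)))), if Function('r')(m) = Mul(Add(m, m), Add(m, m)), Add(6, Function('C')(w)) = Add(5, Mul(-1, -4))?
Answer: -5491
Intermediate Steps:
Function('I')(K) = Mul(Rational(1, 2), Pow(K, -1)) (Function('I')(K) = Pow(Mul(2, K), -1) = Mul(Rational(1, 2), Pow(K, -1)))
Function('C')(w) = 3 (Function('C')(w) = Add(-6, Add(5, Mul(-1, -4))) = Add(-6, Add(5, 4)) = Add(-6, 9) = 3)
Function('r')(m) = Mul(4, Pow(m, 2)) (Function('r')(m) = Mul(Mul(2, m), Mul(2, m)) = Mul(4, Pow(m, 2)))
Add(Add(-3188, -2339), Function('r')(Function('C')(Function('I')(-4)))) = Add(Add(-3188, -2339), Mul(4, Pow(3, 2))) = Add(-5527, Mul(4, 9)) = Add(-5527, 36) = -5491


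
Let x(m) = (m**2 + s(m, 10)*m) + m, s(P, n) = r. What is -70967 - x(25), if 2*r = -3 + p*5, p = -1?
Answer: -71517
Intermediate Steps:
r = -4 (r = (-3 - 1*5)/2 = (-3 - 5)/2 = (1/2)*(-8) = -4)
s(P, n) = -4
x(m) = m**2 - 3*m (x(m) = (m**2 - 4*m) + m = m**2 - 3*m)
-70967 - x(25) = -70967 - 25*(-3 + 25) = -70967 - 25*22 = -70967 - 1*550 = -70967 - 550 = -71517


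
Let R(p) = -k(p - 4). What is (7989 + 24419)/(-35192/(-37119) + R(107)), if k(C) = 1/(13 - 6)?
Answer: 8420667864/209225 ≈ 40247.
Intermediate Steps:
k(C) = ⅐ (k(C) = 1/7 = ⅐)
R(p) = -⅐ (R(p) = -1*⅐ = -⅐)
(7989 + 24419)/(-35192/(-37119) + R(107)) = (7989 + 24419)/(-35192/(-37119) - ⅐) = 32408/(-35192*(-1/37119) - ⅐) = 32408/(35192/37119 - ⅐) = 32408/(209225/259833) = 32408*(259833/209225) = 8420667864/209225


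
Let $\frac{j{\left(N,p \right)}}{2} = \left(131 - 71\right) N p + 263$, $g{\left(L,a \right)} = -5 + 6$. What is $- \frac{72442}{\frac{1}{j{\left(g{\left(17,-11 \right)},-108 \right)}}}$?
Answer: $900743828$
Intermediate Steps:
$g{\left(L,a \right)} = 1$
$j{\left(N,p \right)} = 526 + 120 N p$ ($j{\left(N,p \right)} = 2 \left(\left(131 - 71\right) N p + 263\right) = 2 \left(60 N p + 263\right) = 2 \left(263 + 60 N p\right) = 526 + 120 N p$)
$- \frac{72442}{\frac{1}{j{\left(g{\left(17,-11 \right)},-108 \right)}}} = - \frac{72442}{\frac{1}{526 + 120 \cdot 1 \left(-108\right)}} = - \frac{72442}{\frac{1}{526 - 12960}} = - \frac{72442}{\frac{1}{-12434}} = - \frac{72442}{- \frac{1}{12434}} = \left(-72442\right) \left(-12434\right) = 900743828$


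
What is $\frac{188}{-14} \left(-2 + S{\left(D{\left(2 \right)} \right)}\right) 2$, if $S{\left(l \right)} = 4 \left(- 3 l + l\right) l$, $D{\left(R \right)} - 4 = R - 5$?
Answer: $\frac{1880}{7} \approx 268.57$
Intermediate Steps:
$D{\left(R \right)} = -1 + R$ ($D{\left(R \right)} = 4 + \left(R - 5\right) = 4 + \left(-5 + R\right) = -1 + R$)
$S{\left(l \right)} = - 8 l^{2}$ ($S{\left(l \right)} = 4 \left(- 2 l\right) l = - 8 l l = - 8 l^{2}$)
$\frac{188}{-14} \left(-2 + S{\left(D{\left(2 \right)} \right)}\right) 2 = \frac{188}{-14} \left(-2 - 8 \left(-1 + 2\right)^{2}\right) 2 = 188 \left(- \frac{1}{14}\right) \left(-2 - 8 \cdot 1^{2}\right) 2 = - \frac{94 \left(-2 - 8\right) 2}{7} = - \frac{94 \left(\left(-10\right) 2\right)}{7} = \left(- \frac{94}{7}\right) \left(-20\right) = \frac{1880}{7}$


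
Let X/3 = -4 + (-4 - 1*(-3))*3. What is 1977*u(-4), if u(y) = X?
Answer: -41517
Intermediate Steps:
X = -21 (X = 3*(-4 + (-4 - 1*(-3))*3) = 3*(-4 + (-4 + 3)*3) = 3*(-4 - 1*3) = 3*(-4 - 3) = 3*(-7) = -21)
u(y) = -21
1977*u(-4) = 1977*(-21) = -41517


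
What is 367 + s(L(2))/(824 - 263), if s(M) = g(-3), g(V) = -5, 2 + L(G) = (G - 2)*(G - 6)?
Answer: 205882/561 ≈ 366.99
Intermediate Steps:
L(G) = -2 + (-6 + G)*(-2 + G) (L(G) = -2 + (G - 2)*(G - 6) = -2 + (-2 + G)*(-6 + G) = -2 + (-6 + G)*(-2 + G))
s(M) = -5
367 + s(L(2))/(824 - 263) = 367 - 5/(824 - 263) = 367 - 5/561 = 205882/561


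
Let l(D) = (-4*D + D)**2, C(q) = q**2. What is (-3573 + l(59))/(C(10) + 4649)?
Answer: 9252/1583 ≈ 5.8446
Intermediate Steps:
l(D) = 9*D**2 (l(D) = (-3*D)**2 = 9*D**2)
(-3573 + l(59))/(C(10) + 4649) = (-3573 + 9*59**2)/(10**2 + 4649) = (-3573 + 9*3481)/(100 + 4649) = (-3573 + 31329)/4749 = 27756*(1/4749) = 9252/1583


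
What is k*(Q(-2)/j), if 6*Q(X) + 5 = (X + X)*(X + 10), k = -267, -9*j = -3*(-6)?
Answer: -3293/4 ≈ -823.25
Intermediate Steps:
j = -2 (j = -(-1)*(-6)/3 = -⅑*18 = -2)
Q(X) = -⅚ + X*(10 + X)/3 (Q(X) = -⅚ + ((X + X)*(X + 10))/6 = -⅚ + ((2*X)*(10 + X))/6 = -⅚ + (2*X*(10 + X))/6 = -⅚ + X*(10 + X)/3)
k*(Q(-2)/j) = -267*(-⅚ + (⅓)*(-2)² + (10/3)*(-2))/(-2) = -267*(-⅚ + (⅓)*4 - 20/3)*(-1)/2 = -267*(-⅚ + 4/3 - 20/3)*(-1)/2 = -(-3293)*(-1)/(2*2) = -267*37/12 = -3293/4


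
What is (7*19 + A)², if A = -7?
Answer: 15876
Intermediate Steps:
(7*19 + A)² = (7*19 - 7)² = (133 - 7)² = 126² = 15876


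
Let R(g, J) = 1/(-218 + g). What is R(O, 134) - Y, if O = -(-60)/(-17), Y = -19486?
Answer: 73384259/3766 ≈ 19486.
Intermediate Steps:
O = -60/17 (O = -(-60)*(-1)/17 = -3*20/17 = -60/17 ≈ -3.5294)
R(O, 134) - Y = 1/(-218 - 60/17) - 1*(-19486) = 1/(-3766/17) + 19486 = -17/3766 + 19486 = 73384259/3766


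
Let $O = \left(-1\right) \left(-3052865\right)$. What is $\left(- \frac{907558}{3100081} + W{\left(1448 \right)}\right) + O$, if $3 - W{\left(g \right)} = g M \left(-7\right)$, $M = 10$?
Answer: $\frac{160301006310}{50821} \approx 3.1542 \cdot 10^{6}$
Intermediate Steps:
$O = 3052865$
$W{\left(g \right)} = 3 + 70 g$ ($W{\left(g \right)} = 3 - g 10 \left(-7\right) = 3 - 10 g \left(-7\right) = 3 - - 70 g = 3 + 70 g$)
$\left(- \frac{907558}{3100081} + W{\left(1448 \right)}\right) + O = \left(- \frac{907558}{3100081} + \left(3 + 70 \cdot 1448\right)\right) + 3052865 = \left(\left(-907558\right) \frac{1}{3100081} + \left(3 + 101360\right)\right) + 3052865 = \left(- \frac{14878}{50821} + 101363\right) + 3052865 = \frac{5151354145}{50821} + 3052865 = \frac{160301006310}{50821}$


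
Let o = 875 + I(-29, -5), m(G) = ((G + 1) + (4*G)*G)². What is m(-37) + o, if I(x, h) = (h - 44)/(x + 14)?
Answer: 443917174/15 ≈ 2.9594e+7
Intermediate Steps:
I(x, h) = (-44 + h)/(14 + x)
m(G) = (1 + G + 4*G²)² (m(G) = ((1 + G) + 4*G²)² = (1 + G + 4*G²)²)
o = 13174/15 (o = 875 + (-44 - 5)/(14 - 29) = 875 - 49/(-15) = 875 - 1/15*(-49) = 875 + 49/15 = 13174/15 ≈ 878.27)
m(-37) + o = (1 - 37 + 4*(-37)²)² + 13174/15 = (1 - 37 + 4*1369)² + 13174/15 = (1 - 37 + 5476)² + 13174/15 = 5440² + 13174/15 = 29593600 + 13174/15 = 443917174/15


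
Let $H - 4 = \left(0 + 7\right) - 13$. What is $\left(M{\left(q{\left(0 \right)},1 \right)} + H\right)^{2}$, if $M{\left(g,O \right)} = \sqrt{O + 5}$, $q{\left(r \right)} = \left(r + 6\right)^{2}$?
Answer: $\left(2 - \sqrt{6}\right)^{2} \approx 0.20204$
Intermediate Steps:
$q{\left(r \right)} = \left(6 + r\right)^{2}$
$M{\left(g,O \right)} = \sqrt{5 + O}$
$H = -2$ ($H = 4 + \left(\left(0 + 7\right) - 13\right) = 4 + \left(7 - 13\right) = 4 - 6 = -2$)
$\left(M{\left(q{\left(0 \right)},1 \right)} + H\right)^{2} = \left(\sqrt{5 + 1} - 2\right)^{2} = \left(\sqrt{6} - 2\right)^{2} = \left(-2 + \sqrt{6}\right)^{2}$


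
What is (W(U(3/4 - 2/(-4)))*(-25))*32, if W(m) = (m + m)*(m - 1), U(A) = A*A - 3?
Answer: -22425/4 ≈ -5606.3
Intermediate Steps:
U(A) = -3 + A**2 (U(A) = A**2 - 3 = -3 + A**2)
W(m) = 2*m*(-1 + m) (W(m) = (2*m)*(-1 + m) = 2*m*(-1 + m))
(W(U(3/4 - 2/(-4)))*(-25))*32 = ((2*(-3 + (3/4 - 2/(-4))**2)*(-1 + (-3 + (3/4 - 2/(-4))**2)))*(-25))*32 = ((2*(-3 + (3*(1/4) - 2*(-1/4))**2)*(-1 + (-3 + (3*(1/4) - 2*(-1/4))**2)))*(-25))*32 = ((2*(-3 + (3/4 + 1/2)**2)*(-1 + (-3 + (3/4 + 1/2)**2)))*(-25))*32 = ((2*(-3 + (5/4)**2)*(-1 + (-3 + (5/4)**2)))*(-25))*32 = ((2*(-3 + 25/16)*(-1 + (-3 + 25/16)))*(-25))*32 = ((2*(-23/16)*(-1 - 23/16))*(-25))*32 = ((2*(-23/16)*(-39/16))*(-25))*32 = ((897/128)*(-25))*32 = -22425/128*32 = -22425/4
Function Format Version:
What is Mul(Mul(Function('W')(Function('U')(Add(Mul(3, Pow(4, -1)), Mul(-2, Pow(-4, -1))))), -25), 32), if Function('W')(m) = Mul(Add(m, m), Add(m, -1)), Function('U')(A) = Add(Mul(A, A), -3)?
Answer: Rational(-22425, 4) ≈ -5606.3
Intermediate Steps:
Function('U')(A) = Add(-3, Pow(A, 2)) (Function('U')(A) = Add(Pow(A, 2), -3) = Add(-3, Pow(A, 2)))
Function('W')(m) = Mul(2, m, Add(-1, m)) (Function('W')(m) = Mul(Mul(2, m), Add(-1, m)) = Mul(2, m, Add(-1, m)))
Mul(Mul(Function('W')(Function('U')(Add(Mul(3, Pow(4, -1)), Mul(-2, Pow(-4, -1))))), -25), 32) = Mul(Mul(Mul(2, Add(-3, Pow(Add(Mul(3, Pow(4, -1)), Mul(-2, Pow(-4, -1))), 2)), Add(-1, Add(-3, Pow(Add(Mul(3, Pow(4, -1)), Mul(-2, Pow(-4, -1))), 2)))), -25), 32) = Mul(Mul(Mul(2, Add(-3, Pow(Add(Mul(3, Rational(1, 4)), Mul(-2, Rational(-1, 4))), 2)), Add(-1, Add(-3, Pow(Add(Mul(3, Rational(1, 4)), Mul(-2, Rational(-1, 4))), 2)))), -25), 32) = Mul(Mul(Mul(2, Add(-3, Pow(Add(Rational(3, 4), Rational(1, 2)), 2)), Add(-1, Add(-3, Pow(Add(Rational(3, 4), Rational(1, 2)), 2)))), -25), 32) = Mul(Mul(Mul(2, Add(-3, Pow(Rational(5, 4), 2)), Add(-1, Add(-3, Pow(Rational(5, 4), 2)))), -25), 32) = Mul(Mul(Mul(2, Add(-3, Rational(25, 16)), Add(-1, Add(-3, Rational(25, 16)))), -25), 32) = Mul(Mul(Mul(2, Rational(-23, 16), Add(-1, Rational(-23, 16))), -25), 32) = Mul(Mul(Mul(2, Rational(-23, 16), Rational(-39, 16)), -25), 32) = Mul(Mul(Rational(897, 128), -25), 32) = Mul(Rational(-22425, 128), 32) = Rational(-22425, 4)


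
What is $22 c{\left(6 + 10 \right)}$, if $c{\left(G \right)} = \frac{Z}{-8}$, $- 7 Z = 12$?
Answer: $\frac{33}{7} \approx 4.7143$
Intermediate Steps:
$Z = - \frac{12}{7}$ ($Z = \left(- \frac{1}{7}\right) 12 = - \frac{12}{7} \approx -1.7143$)
$c{\left(G \right)} = \frac{3}{14}$ ($c{\left(G \right)} = - \frac{12}{7 \left(-8\right)} = \left(- \frac{12}{7}\right) \left(- \frac{1}{8}\right) = \frac{3}{14}$)
$22 c{\left(6 + 10 \right)} = 22 \cdot \frac{3}{14} = \frac{33}{7}$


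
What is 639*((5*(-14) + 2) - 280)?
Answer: -222372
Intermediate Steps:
639*((5*(-14) + 2) - 280) = 639*((-70 + 2) - 280) = 639*(-68 - 280) = 639*(-348) = -222372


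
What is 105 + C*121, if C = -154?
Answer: -18529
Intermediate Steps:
105 + C*121 = 105 - 154*121 = 105 - 18634 = -18529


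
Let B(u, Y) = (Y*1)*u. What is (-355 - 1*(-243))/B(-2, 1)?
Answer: 56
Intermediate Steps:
B(u, Y) = Y*u
(-355 - 1*(-243))/B(-2, 1) = (-355 - 1*(-243))/((1*(-2))) = (-355 + 243)/(-2) = -112*(-½) = 56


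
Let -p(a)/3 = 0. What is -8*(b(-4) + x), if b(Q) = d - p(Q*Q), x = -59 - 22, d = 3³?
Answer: 432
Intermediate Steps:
p(a) = 0 (p(a) = -3*0 = 0)
d = 27
x = -81
b(Q) = 27 (b(Q) = 27 - 1*0 = 27 + 0 = 27)
-8*(b(-4) + x) = -8*(27 - 81) = -8*(-54) = 432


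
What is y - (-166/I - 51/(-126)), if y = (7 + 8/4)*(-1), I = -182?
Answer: -5633/546 ≈ -10.317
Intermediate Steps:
y = -9 (y = (7 + 8*(¼))*(-1) = (7 + 2)*(-1) = 9*(-1) = -9)
y - (-166/I - 51/(-126)) = -9 - (-166/(-182) - 51/(-126)) = -9 - (-166*(-1/182) - 51*(-1/126)) = -9 - (83/91 + 17/42) = -9 - 1*719/546 = -9 - 719/546 = -5633/546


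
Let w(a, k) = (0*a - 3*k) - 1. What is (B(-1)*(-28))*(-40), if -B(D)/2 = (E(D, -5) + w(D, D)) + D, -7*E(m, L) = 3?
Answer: -1280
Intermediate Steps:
w(a, k) = -1 - 3*k (w(a, k) = (0 - 3*k) - 1 = -3*k - 1 = -1 - 3*k)
E(m, L) = -3/7 (E(m, L) = -⅐*3 = -3/7)
B(D) = 20/7 + 4*D (B(D) = -2*((-3/7 + (-1 - 3*D)) + D) = -2*((-10/7 - 3*D) + D) = -2*(-10/7 - 2*D) = 20/7 + 4*D)
(B(-1)*(-28))*(-40) = ((20/7 + 4*(-1))*(-28))*(-40) = ((20/7 - 4)*(-28))*(-40) = -8/7*(-28)*(-40) = 32*(-40) = -1280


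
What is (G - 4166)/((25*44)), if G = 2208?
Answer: -89/50 ≈ -1.7800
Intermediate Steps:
(G - 4166)/((25*44)) = (2208 - 4166)/((25*44)) = -1958/1100 = -1958*1/1100 = -89/50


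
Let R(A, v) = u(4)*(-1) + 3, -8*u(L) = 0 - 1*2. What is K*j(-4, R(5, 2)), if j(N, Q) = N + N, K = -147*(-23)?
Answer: -27048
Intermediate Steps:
u(L) = ¼ (u(L) = -(0 - 1*2)/8 = -(0 - 2)/8 = -⅛*(-2) = ¼)
R(A, v) = 11/4 (R(A, v) = (¼)*(-1) + 3 = -¼ + 3 = 11/4)
K = 3381
j(N, Q) = 2*N
K*j(-4, R(5, 2)) = 3381*(2*(-4)) = 3381*(-8) = -27048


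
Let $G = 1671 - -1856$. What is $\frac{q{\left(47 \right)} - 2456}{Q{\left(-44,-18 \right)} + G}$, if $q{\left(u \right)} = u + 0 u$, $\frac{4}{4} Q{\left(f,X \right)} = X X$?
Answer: $- \frac{2409}{3851} \approx -0.62555$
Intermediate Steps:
$G = 3527$ ($G = 1671 + 1856 = 3527$)
$Q{\left(f,X \right)} = X^{2}$ ($Q{\left(f,X \right)} = X X = X^{2}$)
$q{\left(u \right)} = u$ ($q{\left(u \right)} = u + 0 = u$)
$\frac{q{\left(47 \right)} - 2456}{Q{\left(-44,-18 \right)} + G} = \frac{47 - 2456}{\left(-18\right)^{2} + 3527} = - \frac{2409}{324 + 3527} = - \frac{2409}{3851}$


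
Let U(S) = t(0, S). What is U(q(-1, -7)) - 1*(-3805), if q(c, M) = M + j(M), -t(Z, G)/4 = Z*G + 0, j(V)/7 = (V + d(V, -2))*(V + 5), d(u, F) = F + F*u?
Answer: 3805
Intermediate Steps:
j(V) = 7*(-2 - V)*(5 + V) (j(V) = 7*((V - 2*(1 + V))*(V + 5)) = 7*((V + (-2 - 2*V))*(5 + V)) = 7*((-2 - V)*(5 + V)) = 7*(-2 - V)*(5 + V))
t(Z, G) = -4*G*Z (t(Z, G) = -4*(Z*G + 0) = -4*(G*Z + 0) = -4*G*Z)
q(c, M) = -70 - 48*M - 7*M² (q(c, M) = M + (-70 - 49*M - 7*M²) = -70 - 48*M - 7*M²)
U(S) = 0 (U(S) = -4*S*0 = 0)
U(q(-1, -7)) - 1*(-3805) = 0 - 1*(-3805) = 0 + 3805 = 3805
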